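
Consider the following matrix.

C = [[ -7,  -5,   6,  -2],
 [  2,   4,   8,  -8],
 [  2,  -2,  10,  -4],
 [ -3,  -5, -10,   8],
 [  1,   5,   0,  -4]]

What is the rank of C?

4

Row reduce to echelon form.
R2 ← R2 + (2/7)·R1: [0, 18/7, 68/7, -60/7]
R3 ← R3 + (2/7)·R1: [0, -24/7, 82/7, -32/7]
R4 ← R4 − (3/7)·R1: [0, -20/7, -88/7, 62/7]
R5 ← R5 + (1/7)·R1: [0, 30/7, 6/7, -30/7]
R3 ← R3 + (4/3)·R2: [0, 0, 74/3, -16]
R4 ← R4 + (10/9)·R2: [0, 0, -16/9, -2/3]
R5 ← R5 − (5/3)·R2: [0, 0, -46/3, 10]
R4 ← R4 + (8/111)·R3: [0, 0, 0, -202/111]
R5 ← R5 + (23/37)·R3: [0, 0, 0, 2/37]
R5 ← R5 + (3/101)·R4: [0, 0, 0, 0]
Echelon form has 4 nonzero rows, so rank(C) = 4.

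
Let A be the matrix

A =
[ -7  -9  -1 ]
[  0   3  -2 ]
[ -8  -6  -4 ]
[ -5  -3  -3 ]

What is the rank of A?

Row reduce to echelon form.
R3 ← R3 − (8/7)·R1: [0, 30/7, -20/7]
R4 ← R4 − (5/7)·R1: [0, 24/7, -16/7]
R3 ← R3 − (10/7)·R2: [0, 0, 0]
R4 ← R4 − (8/7)·R2: [0, 0, 0]
Echelon form has 2 nonzero rows, so rank(A) = 2.

2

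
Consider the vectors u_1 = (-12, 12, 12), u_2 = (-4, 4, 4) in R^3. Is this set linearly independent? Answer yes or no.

no

Form the matrix with these vectors as rows and row reduce.
R2 ← R2 − (1/3)·R1: [0, 0, 0]
1 nonzero row, so the 2 vectors span a space of dimension 1.
Since 1 < 2, the vectors are linearly dependent.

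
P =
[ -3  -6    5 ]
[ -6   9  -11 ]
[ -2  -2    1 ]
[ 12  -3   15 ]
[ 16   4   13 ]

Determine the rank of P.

Row reduce to echelon form.
R2 ← R2 − (2)·R1: [0, 21, -21]
R3 ← R3 − (2/3)·R1: [0, 2, -7/3]
R4 ← R4 + (4)·R1: [0, -27, 35]
R5 ← R5 + (16/3)·R1: [0, -28, 119/3]
R3 ← R3 − (2/21)·R2: [0, 0, -1/3]
R4 ← R4 + (9/7)·R2: [0, 0, 8]
R5 ← R5 + (4/3)·R2: [0, 0, 35/3]
R4 ← R4 + (24)·R3: [0, 0, 0]
R5 ← R5 + (35)·R3: [0, 0, 0]
Echelon form has 3 nonzero rows, so rank(P) = 3.

3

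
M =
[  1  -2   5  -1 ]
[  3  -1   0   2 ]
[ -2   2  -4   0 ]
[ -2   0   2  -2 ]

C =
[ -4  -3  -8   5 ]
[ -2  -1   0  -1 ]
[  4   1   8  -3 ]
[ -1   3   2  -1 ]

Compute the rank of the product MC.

First compute MC:
[[ 21,   1,  30,  -7],
 [-12,  -2, -20,  14],
 [-12,   0, -16,   0],
 [ 18,   2,  28, -14]]
Now row reduce the product.
R2 ← R2 + (4/7)·R1: [0, -10/7, -20/7, 10]
R3 ← R3 + (4/7)·R1: [0, 4/7, 8/7, -4]
R4 ← R4 − (6/7)·R1: [0, 8/7, 16/7, -8]
R3 ← R3 + (2/5)·R2: [0, 0, 0, 0]
R4 ← R4 + (4/5)·R2: [0, 0, 0, 0]
2 nonzero rows, so rank(MC) = 2.

2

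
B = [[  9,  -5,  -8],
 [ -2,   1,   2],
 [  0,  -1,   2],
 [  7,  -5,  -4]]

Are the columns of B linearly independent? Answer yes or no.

Row reduce B to echelon form.
R2 ← R2 + (2/9)·R1: [0, -1/9, 2/9]
R4 ← R4 − (7/9)·R1: [0, -10/9, 20/9]
R3 ← R3 − (9)·R2: [0, 0, 0]
R4 ← R4 − (10)·R2: [0, 0, 0]
2 pivots among 3 columns.
Only 2 < 3 pivot columns, so the columns are linearly dependent.

no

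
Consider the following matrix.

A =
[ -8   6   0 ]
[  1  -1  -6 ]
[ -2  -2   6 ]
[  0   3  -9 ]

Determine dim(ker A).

Row reduce to echelon form.
R2 ← R2 + (1/8)·R1: [0, -1/4, -6]
R3 ← R3 − (1/4)·R1: [0, -7/2, 6]
R3 ← R3 − (14)·R2: [0, 0, 90]
R4 ← R4 + (12)·R2: [0, 0, -81]
R4 ← R4 + (9/10)·R3: [0, 0, 0]
3 nonzero rows, so rank(A) = 3.
A has 3 columns; by rank–nullity, nullity = 3 − 3 = 0.

0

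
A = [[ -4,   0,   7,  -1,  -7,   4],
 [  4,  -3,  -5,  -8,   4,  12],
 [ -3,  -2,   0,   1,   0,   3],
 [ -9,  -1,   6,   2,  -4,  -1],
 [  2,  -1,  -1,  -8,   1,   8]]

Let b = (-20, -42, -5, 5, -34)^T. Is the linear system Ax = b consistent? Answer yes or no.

yes

Row reduce the augmented matrix [A | b].
R2 ← R2 + R1: [0, -3, 2, -9, -3, 16, -62]
R3 ← R3 − (3/4)·R1: [0, -2, -21/4, 7/4, 21/4, 0, 10]
R4 ← R4 − (9/4)·R1: [0, -1, -39/4, 17/4, 47/4, -10, 50]
R5 ← R5 + (1/2)·R1: [0, -1, 5/2, -17/2, -5/2, 10, -44]
R3 ← R3 − (2/3)·R2: [0, 0, -79/12, 31/4, 29/4, -32/3, 154/3]
R4 ← R4 − (1/3)·R2: [0, 0, -125/12, 29/4, 51/4, -46/3, 212/3]
R5 ← R5 − (1/3)·R2: [0, 0, 11/6, -11/2, -3/2, 14/3, -70/3]
R4 ← R4 − (125/79)·R3: [0, 0, 0, -396/79, 101/79, 122/79, -834/79]
R5 ← R5 + (22/79)·R3: [0, 0, 0, -264/79, 41/79, 134/79, -714/79]
R5 ← R5 − (2/3)·R4: [0, 0, 0, 0, -1/3, 2/3, -2]
The echelon form has 5 nonzero rows, and every pivot lies in the first 6 columns, so rank(A) = rank([A|b]) = 5.
The system is consistent.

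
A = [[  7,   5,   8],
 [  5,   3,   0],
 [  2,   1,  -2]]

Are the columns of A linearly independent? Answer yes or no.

Row reduce A to echelon form.
R2 ← R2 − (5/7)·R1: [0, -4/7, -40/7]
R3 ← R3 − (2/7)·R1: [0, -3/7, -30/7]
R3 ← R3 − (3/4)·R2: [0, 0, 0]
2 pivots among 3 columns.
Only 2 < 3 pivot columns, so the columns are linearly dependent.

no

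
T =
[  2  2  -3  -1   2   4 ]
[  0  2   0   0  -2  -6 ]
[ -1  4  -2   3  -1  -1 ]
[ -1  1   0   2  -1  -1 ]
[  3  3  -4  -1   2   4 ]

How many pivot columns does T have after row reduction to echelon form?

Row reduce to echelon form.
R3 ← R3 + (1/2)·R1: [0, 5, -7/2, 5/2, 0, 1]
R4 ← R4 + (1/2)·R1: [0, 2, -3/2, 3/2, 0, 1]
R5 ← R5 − (3/2)·R1: [0, 0, 1/2, 1/2, -1, -2]
R3 ← R3 − (5/2)·R2: [0, 0, -7/2, 5/2, 5, 16]
R4 ← R4 − R2: [0, 0, -3/2, 3/2, 2, 7]
R4 ← R4 − (3/7)·R3: [0, 0, 0, 3/7, -1/7, 1/7]
R5 ← R5 + (1/7)·R3: [0, 0, 0, 6/7, -2/7, 2/7]
R5 ← R5 − (2)·R4: [0, 0, 0, 0, 0, 0]
Echelon form has 4 nonzero rows, so rank(T) = 4.
Each nonzero row contributes one pivot column: 4 pivot columns.

4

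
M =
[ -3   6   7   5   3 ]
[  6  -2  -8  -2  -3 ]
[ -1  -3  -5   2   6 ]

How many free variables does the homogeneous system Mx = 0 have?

Row reduce to echelon form.
R2 ← R2 + (2)·R1: [0, 10, 6, 8, 3]
R3 ← R3 − (1/3)·R1: [0, -5, -22/3, 1/3, 5]
R3 ← R3 + (1/2)·R2: [0, 0, -13/3, 13/3, 13/2]
3 nonzero rows, so rank(M) = 3.
M has 5 columns; by rank–nullity, nullity = 5 − 3 = 2.

2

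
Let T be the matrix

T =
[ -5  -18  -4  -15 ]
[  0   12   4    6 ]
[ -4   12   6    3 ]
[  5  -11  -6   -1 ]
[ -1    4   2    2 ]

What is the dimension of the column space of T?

3

Row reduce to echelon form.
R3 ← R3 − (4/5)·R1: [0, 132/5, 46/5, 15]
R4 ← R4 + R1: [0, -29, -10, -16]
R5 ← R5 − (1/5)·R1: [0, 38/5, 14/5, 5]
R3 ← R3 − (11/5)·R2: [0, 0, 2/5, 9/5]
R4 ← R4 + (29/12)·R2: [0, 0, -1/3, -3/2]
R5 ← R5 − (19/30)·R2: [0, 0, 4/15, 6/5]
R4 ← R4 + (5/6)·R3: [0, 0, 0, 0]
R5 ← R5 − (2/3)·R3: [0, 0, 0, 0]
Echelon form has 3 nonzero rows, so rank(T) = 3.
The column space has dimension equal to the rank: 3.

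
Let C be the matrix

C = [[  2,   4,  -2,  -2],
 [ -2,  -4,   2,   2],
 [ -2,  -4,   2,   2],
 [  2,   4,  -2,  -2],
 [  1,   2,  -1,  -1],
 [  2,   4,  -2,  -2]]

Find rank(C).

1

Row reduce to echelon form.
R2 ← R2 + R1: [0, 0, 0, 0]
R3 ← R3 + R1: [0, 0, 0, 0]
R4 ← R4 − R1: [0, 0, 0, 0]
R5 ← R5 − (1/2)·R1: [0, 0, 0, 0]
R6 ← R6 − R1: [0, 0, 0, 0]
Echelon form has 1 nonzero row, so rank(C) = 1.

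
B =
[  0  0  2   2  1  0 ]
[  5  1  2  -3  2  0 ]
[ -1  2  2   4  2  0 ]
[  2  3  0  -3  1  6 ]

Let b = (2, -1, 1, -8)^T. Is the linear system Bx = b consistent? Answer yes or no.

Row reduce the augmented matrix [B | b].
Swap R1 ↔ R2
R3 ← R3 + (1/5)·R1: [0, 11/5, 12/5, 17/5, 12/5, 0, 4/5]
R4 ← R4 − (2/5)·R1: [0, 13/5, -4/5, -9/5, 1/5, 6, -38/5]
Swap R2 ↔ R3
R4 ← R4 − (13/11)·R2: [0, 0, -40/11, -64/11, -29/11, 6, -94/11]
R4 ← R4 + (20/11)·R3: [0, 0, 0, -24/11, -9/11, 6, -54/11]
The echelon form has 4 nonzero rows, and every pivot lies in the first 6 columns, so rank(B) = rank([B|b]) = 4.
The system is consistent.

yes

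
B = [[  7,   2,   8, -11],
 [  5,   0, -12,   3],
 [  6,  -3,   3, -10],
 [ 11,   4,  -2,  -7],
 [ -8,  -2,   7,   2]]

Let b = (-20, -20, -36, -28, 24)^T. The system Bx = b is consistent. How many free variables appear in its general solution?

Row reduce the augmented matrix [B | b].
R2 ← R2 − (5/7)·R1: [0, -10/7, -124/7, 76/7, -40/7]
R3 ← R3 − (6/7)·R1: [0, -33/7, -27/7, -4/7, -132/7]
R4 ← R4 − (11/7)·R1: [0, 6/7, -102/7, 72/7, 24/7]
R5 ← R5 + (8/7)·R1: [0, 2/7, 113/7, -74/7, 8/7]
R3 ← R3 − (33/10)·R2: [0, 0, 273/5, -182/5, 0]
R4 ← R4 + (3/5)·R2: [0, 0, -126/5, 84/5, 0]
R5 ← R5 + (1/5)·R2: [0, 0, 63/5, -42/5, 0]
R4 ← R4 + (6/13)·R3: [0, 0, 0, 0, 0]
R5 ← R5 − (3/13)·R3: [0, 0, 0, 0, 0]
The echelon form has 3 nonzero rows, and every pivot lies in the first 4 columns, so rank(B) = rank([B|b]) = 3.
The system is consistent.
Free variables = (unknowns) − (rank) = 4 − 3 = 1.

1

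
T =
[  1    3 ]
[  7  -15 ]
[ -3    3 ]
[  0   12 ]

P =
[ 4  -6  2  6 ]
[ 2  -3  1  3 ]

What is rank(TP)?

1

First compute TP:
[[ 10, -15,   5,  15],
 [ -2,   3,  -1,  -3],
 [ -6,   9,  -3,  -9],
 [ 24, -36,  12,  36]]
Now row reduce the product.
R2 ← R2 + (1/5)·R1: [0, 0, 0, 0]
R3 ← R3 + (3/5)·R1: [0, 0, 0, 0]
R4 ← R4 − (12/5)·R1: [0, 0, 0, 0]
1 nonzero row, so rank(TP) = 1.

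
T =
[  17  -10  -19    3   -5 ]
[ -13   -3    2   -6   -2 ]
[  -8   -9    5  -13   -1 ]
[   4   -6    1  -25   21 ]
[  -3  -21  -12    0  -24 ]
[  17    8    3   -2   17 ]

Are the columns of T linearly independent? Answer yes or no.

Row reduce T to echelon form.
R2 ← R2 + (13/17)·R1: [0, -181/17, -213/17, -63/17, -99/17]
R3 ← R3 + (8/17)·R1: [0, -233/17, -67/17, -197/17, -57/17]
R4 ← R4 − (4/17)·R1: [0, -62/17, 93/17, -437/17, 377/17]
R5 ← R5 + (3/17)·R1: [0, -387/17, -261/17, 9/17, -423/17]
R6 ← R6 − R1: [0, 18, 22, -5, 22]
R3 ← R3 − (233/181)·R2: [0, 0, 2206/181, -1234/181, 750/181]
R4 ← R4 − (62/181)·R2: [0, 0, 1767/181, -4423/181, 4375/181]
R5 ← R5 − (387/181)·R2: [0, 0, 2070/181, 1530/181, -2250/181]
R6 ← R6 + (306/181)·R2: [0, 0, 148/181, -2039/181, 2200/181]
R4 ← R4 − (1767/2206)·R3: [0, 0, 0, -20930/1103, 23000/1103]
R5 ← R5 − (1035/1103)·R3: [0, 0, 0, 16380/1103, -18000/1103]
R6 ← R6 − (74/1103)·R3: [0, 0, 0, -11921/1103, 13100/1103]
R5 ← R5 + (18/23)·R4: [0, 0, 0, 0, 0]
R6 ← R6 − (131/230)·R4: [0, 0, 0, 0, 0]
4 pivots among 5 columns.
Only 4 < 5 pivot columns, so the columns are linearly dependent.

no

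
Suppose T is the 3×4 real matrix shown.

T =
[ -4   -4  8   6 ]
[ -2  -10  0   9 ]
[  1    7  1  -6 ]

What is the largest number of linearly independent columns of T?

2

Row reduce to echelon form.
R2 ← R2 − (1/2)·R1: [0, -8, -4, 6]
R3 ← R3 + (1/4)·R1: [0, 6, 3, -9/2]
R3 ← R3 + (3/4)·R2: [0, 0, 0, 0]
Echelon form has 2 nonzero rows, so rank(T) = 2.
The rank gives the maximum number of linearly independent columns: 2.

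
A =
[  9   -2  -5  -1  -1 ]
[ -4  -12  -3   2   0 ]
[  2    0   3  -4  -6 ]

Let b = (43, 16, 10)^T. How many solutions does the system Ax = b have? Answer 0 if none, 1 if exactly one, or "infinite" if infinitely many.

Row reduce the augmented matrix [A | b].
R2 ← R2 + (4/9)·R1: [0, -116/9, -47/9, 14/9, -4/9, 316/9]
R3 ← R3 − (2/9)·R1: [0, 4/9, 37/9, -34/9, -52/9, 4/9]
R3 ← R3 + (1/29)·R2: [0, 0, 114/29, -108/29, -168/29, 48/29]
The echelon form has 3 nonzero rows, and every pivot lies in the first 5 columns, so rank(A) = rank([A|b]) = 3.
The system is consistent.
rank = 3 < 5 unknowns, so there are infinitely many solutions.

infinite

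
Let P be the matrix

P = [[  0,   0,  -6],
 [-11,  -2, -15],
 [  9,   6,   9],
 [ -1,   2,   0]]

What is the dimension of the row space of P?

Row reduce to echelon form.
Swap R1 ↔ R2
R3 ← R3 + (9/11)·R1: [0, 48/11, -36/11]
R4 ← R4 − (1/11)·R1: [0, 24/11, 15/11]
Swap R2 ↔ R3
R4 ← R4 − (1/2)·R2: [0, 0, 3]
R4 ← R4 + (1/2)·R3: [0, 0, 0]
Echelon form has 3 nonzero rows, so rank(P) = 3.
The row space has dimension equal to the rank: 3.

3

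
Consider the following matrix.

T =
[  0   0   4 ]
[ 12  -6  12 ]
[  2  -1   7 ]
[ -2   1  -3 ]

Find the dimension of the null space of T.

Row reduce to echelon form.
Swap R1 ↔ R2
R3 ← R3 − (1/6)·R1: [0, 0, 5]
R4 ← R4 + (1/6)·R1: [0, 0, -1]
R3 ← R3 − (5/4)·R2: [0, 0, 0]
R4 ← R4 + (1/4)·R2: [0, 0, 0]
2 nonzero rows, so rank(T) = 2.
T has 3 columns; by rank–nullity, nullity = 3 − 2 = 1.

1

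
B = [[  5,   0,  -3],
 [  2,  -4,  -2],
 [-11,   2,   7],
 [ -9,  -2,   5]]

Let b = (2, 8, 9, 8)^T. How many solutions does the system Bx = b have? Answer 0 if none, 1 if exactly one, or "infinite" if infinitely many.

0

Row reduce the augmented matrix [B | b].
R2 ← R2 − (2/5)·R1: [0, -4, -4/5, 36/5]
R3 ← R3 + (11/5)·R1: [0, 2, 2/5, 67/5]
R4 ← R4 + (9/5)·R1: [0, -2, -2/5, 58/5]
R3 ← R3 + (1/2)·R2: [0, 0, 0, 17]
R4 ← R4 − (1/2)·R2: [0, 0, 0, 8]
R4 ← R4 − (8/17)·R3: [0, 0, 0, 0]
The echelon form has 3 nonzero rows; the last pivot sits in the augmented column, so rank(B) = 2 but rank([B|b]) = 3.
Since the ranks differ, the system is inconsistent.
It has no solutions.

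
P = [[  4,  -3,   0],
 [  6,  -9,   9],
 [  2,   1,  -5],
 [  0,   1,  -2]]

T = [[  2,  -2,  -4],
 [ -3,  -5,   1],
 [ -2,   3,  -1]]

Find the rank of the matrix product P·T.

First compute PT:
[[ 17,   7, -19],
 [ 21,  60, -42],
 [ 11, -24,  -2],
 [  1, -11,   3]]
Now row reduce the product.
R2 ← R2 − (21/17)·R1: [0, 873/17, -315/17]
R3 ← R3 − (11/17)·R1: [0, -485/17, 175/17]
R4 ← R4 − (1/17)·R1: [0, -194/17, 70/17]
R3 ← R3 + (5/9)·R2: [0, 0, 0]
R4 ← R4 + (2/9)·R2: [0, 0, 0]
2 nonzero rows, so rank(PT) = 2.

2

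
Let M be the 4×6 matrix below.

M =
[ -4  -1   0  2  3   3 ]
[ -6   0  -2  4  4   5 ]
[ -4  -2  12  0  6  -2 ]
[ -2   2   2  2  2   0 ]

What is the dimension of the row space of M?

Row reduce to echelon form.
R2 ← R2 − (3/2)·R1: [0, 3/2, -2, 1, -1/2, 1/2]
R3 ← R3 − R1: [0, -1, 12, -2, 3, -5]
R4 ← R4 − (1/2)·R1: [0, 5/2, 2, 1, 1/2, -3/2]
R3 ← R3 + (2/3)·R2: [0, 0, 32/3, -4/3, 8/3, -14/3]
R4 ← R4 − (5/3)·R2: [0, 0, 16/3, -2/3, 4/3, -7/3]
R4 ← R4 − (1/2)·R3: [0, 0, 0, 0, 0, 0]
Echelon form has 3 nonzero rows, so rank(M) = 3.
The row space has dimension equal to the rank: 3.

3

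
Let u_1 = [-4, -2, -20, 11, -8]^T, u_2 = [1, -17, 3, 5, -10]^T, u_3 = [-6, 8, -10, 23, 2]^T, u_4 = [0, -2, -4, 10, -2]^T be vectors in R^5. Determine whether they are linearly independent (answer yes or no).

Form the matrix with these vectors as rows and row reduce.
R2 ← R2 + (1/4)·R1: [0, -35/2, -2, 31/4, -12]
R3 ← R3 − (3/2)·R1: [0, 11, 20, 13/2, 14]
R3 ← R3 + (22/35)·R2: [0, 0, 656/35, 398/35, 226/35]
R4 ← R4 − (4/35)·R2: [0, 0, -132/35, 319/35, -22/35]
R4 ← R4 + (33/164)·R3: [0, 0, 0, 935/82, 55/82]
4 nonzero rows, so the 4 vectors span a space of dimension 4.
Since 4 = 4, the vectors are linearly independent.

yes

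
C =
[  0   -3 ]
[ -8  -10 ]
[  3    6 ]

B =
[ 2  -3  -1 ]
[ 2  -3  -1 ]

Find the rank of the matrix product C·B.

1

First compute CB:
[[ -6,   9,   3],
 [-36,  54,  18],
 [ 18, -27,  -9]]
Now row reduce the product.
R2 ← R2 − (6)·R1: [0, 0, 0]
R3 ← R3 + (3)·R1: [0, 0, 0]
1 nonzero row, so rank(CB) = 1.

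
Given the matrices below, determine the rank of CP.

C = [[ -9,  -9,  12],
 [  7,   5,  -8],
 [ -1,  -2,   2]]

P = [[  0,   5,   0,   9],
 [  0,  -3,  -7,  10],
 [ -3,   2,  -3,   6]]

First compute CP:
[[-36,   6,  27, -99],
 [ 24,   4, -11,  65],
 [ -6,   5,   8, -17]]
Now row reduce the product.
R2 ← R2 + (2/3)·R1: [0, 8, 7, -1]
R3 ← R3 − (1/6)·R1: [0, 4, 7/2, -1/2]
R3 ← R3 − (1/2)·R2: [0, 0, 0, 0]
2 nonzero rows, so rank(CP) = 2.

2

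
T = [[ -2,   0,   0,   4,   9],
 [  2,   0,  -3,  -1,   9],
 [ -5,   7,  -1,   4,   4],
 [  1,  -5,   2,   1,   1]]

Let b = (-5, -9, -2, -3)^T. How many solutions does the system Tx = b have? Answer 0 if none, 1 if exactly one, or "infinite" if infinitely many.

Row reduce the augmented matrix [T | b].
R2 ← R2 + R1: [0, 0, -3, 3, 18, -14]
R3 ← R3 − (5/2)·R1: [0, 7, -1, -6, -37/2, 21/2]
R4 ← R4 + (1/2)·R1: [0, -5, 2, 3, 11/2, -11/2]
Swap R2 ↔ R3
R4 ← R4 + (5/7)·R2: [0, 0, 9/7, -9/7, -54/7, 2]
R4 ← R4 + (3/7)·R3: [0, 0, 0, 0, 0, -4]
The echelon form has 4 nonzero rows; the last pivot sits in the augmented column, so rank(T) = 3 but rank([T|b]) = 4.
Since the ranks differ, the system is inconsistent.
It has no solutions.

0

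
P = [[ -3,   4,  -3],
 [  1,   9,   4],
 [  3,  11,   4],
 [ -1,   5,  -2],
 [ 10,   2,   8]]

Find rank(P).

Row reduce to echelon form.
R2 ← R2 + (1/3)·R1: [0, 31/3, 3]
R3 ← R3 + R1: [0, 15, 1]
R4 ← R4 − (1/3)·R1: [0, 11/3, -1]
R5 ← R5 + (10/3)·R1: [0, 46/3, -2]
R3 ← R3 − (45/31)·R2: [0, 0, -104/31]
R4 ← R4 − (11/31)·R2: [0, 0, -64/31]
R5 ← R5 − (46/31)·R2: [0, 0, -200/31]
R4 ← R4 − (8/13)·R3: [0, 0, 0]
R5 ← R5 − (25/13)·R3: [0, 0, 0]
Echelon form has 3 nonzero rows, so rank(P) = 3.

3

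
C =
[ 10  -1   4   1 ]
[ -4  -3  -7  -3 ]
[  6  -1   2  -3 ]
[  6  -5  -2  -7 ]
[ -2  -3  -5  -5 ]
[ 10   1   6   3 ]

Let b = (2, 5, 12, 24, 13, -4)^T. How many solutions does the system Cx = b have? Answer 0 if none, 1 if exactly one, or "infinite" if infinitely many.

Row reduce the augmented matrix [C | b].
R2 ← R2 + (2/5)·R1: [0, -17/5, -27/5, -13/5, 29/5]
R3 ← R3 − (3/5)·R1: [0, -2/5, -2/5, -18/5, 54/5]
R4 ← R4 − (3/5)·R1: [0, -22/5, -22/5, -38/5, 114/5]
R5 ← R5 + (1/5)·R1: [0, -16/5, -21/5, -24/5, 67/5]
R6 ← R6 − R1: [0, 2, 2, 2, -6]
R3 ← R3 − (2/17)·R2: [0, 0, 4/17, -56/17, 172/17]
R4 ← R4 − (22/17)·R2: [0, 0, 44/17, -72/17, 260/17]
R5 ← R5 − (16/17)·R2: [0, 0, 15/17, -40/17, 135/17]
R6 ← R6 + (10/17)·R2: [0, 0, -20/17, 8/17, -44/17]
R4 ← R4 − (11)·R3: [0, 0, 0, 32, -96]
R5 ← R5 − (15/4)·R3: [0, 0, 0, 10, -30]
R6 ← R6 + (5)·R3: [0, 0, 0, -16, 48]
R5 ← R5 − (5/16)·R4: [0, 0, 0, 0, 0]
R6 ← R6 + (1/2)·R4: [0, 0, 0, 0, 0]
The echelon form has 4 nonzero rows, and every pivot lies in the first 4 columns, so rank(C) = rank([C|b]) = 4.
The system is consistent.
rank = 4 = number of unknowns, so the solution is unique.

1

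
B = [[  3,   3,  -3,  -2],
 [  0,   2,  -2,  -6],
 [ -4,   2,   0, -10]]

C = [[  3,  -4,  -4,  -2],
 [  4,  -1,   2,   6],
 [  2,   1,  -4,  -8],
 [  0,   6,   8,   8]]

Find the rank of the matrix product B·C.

First compute BC:
[[ 15, -30, -10,  20],
 [  4, -40, -36, -20],
 [ -4, -46, -60, -60]]
Now row reduce the product.
R2 ← R2 − (4/15)·R1: [0, -32, -100/3, -76/3]
R3 ← R3 + (4/15)·R1: [0, -54, -188/3, -164/3]
R3 ← R3 − (27/16)·R2: [0, 0, -77/12, -143/12]
3 nonzero rows, so rank(BC) = 3.

3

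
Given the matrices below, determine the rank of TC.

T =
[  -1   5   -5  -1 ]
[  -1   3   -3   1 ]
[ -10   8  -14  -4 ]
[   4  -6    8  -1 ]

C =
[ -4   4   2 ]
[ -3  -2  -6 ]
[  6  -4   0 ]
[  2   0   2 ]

2

First compute TC:
[[-43,   6, -34],
 [-21,   2, -18],
 [-76,   0, -76],
 [ 48,  -4,  42]]
Now row reduce the product.
R2 ← R2 − (21/43)·R1: [0, -40/43, -60/43]
R3 ← R3 − (76/43)·R1: [0, -456/43, -684/43]
R4 ← R4 + (48/43)·R1: [0, 116/43, 174/43]
R3 ← R3 − (57/5)·R2: [0, 0, 0]
R4 ← R4 + (29/10)·R2: [0, 0, 0]
2 nonzero rows, so rank(TC) = 2.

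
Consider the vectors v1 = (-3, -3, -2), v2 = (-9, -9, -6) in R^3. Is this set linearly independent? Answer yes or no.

no

Form the matrix with these vectors as rows and row reduce.
R2 ← R2 − (3)·R1: [0, 0, 0]
1 nonzero row, so the 2 vectors span a space of dimension 1.
Since 1 < 2, the vectors are linearly dependent.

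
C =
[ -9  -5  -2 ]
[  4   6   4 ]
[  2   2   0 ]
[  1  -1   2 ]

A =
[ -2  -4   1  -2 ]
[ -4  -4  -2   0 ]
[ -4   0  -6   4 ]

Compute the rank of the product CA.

2

First compute CA:
[[ 46,  56,  13,  10],
 [-48, -40, -32,   8],
 [-12, -16,  -2,  -4],
 [ -6,   0,  -9,   6]]
Now row reduce the product.
R2 ← R2 + (24/23)·R1: [0, 424/23, -424/23, 424/23]
R3 ← R3 + (6/23)·R1: [0, -32/23, 32/23, -32/23]
R4 ← R4 + (3/23)·R1: [0, 168/23, -168/23, 168/23]
R3 ← R3 + (4/53)·R2: [0, 0, 0, 0]
R4 ← R4 − (21/53)·R2: [0, 0, 0, 0]
2 nonzero rows, so rank(CA) = 2.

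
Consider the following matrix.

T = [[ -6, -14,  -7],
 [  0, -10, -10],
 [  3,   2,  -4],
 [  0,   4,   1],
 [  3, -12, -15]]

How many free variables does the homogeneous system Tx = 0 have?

Row reduce to echelon form.
R3 ← R3 + (1/2)·R1: [0, -5, -15/2]
R5 ← R5 + (1/2)·R1: [0, -19, -37/2]
R3 ← R3 − (1/2)·R2: [0, 0, -5/2]
R4 ← R4 + (2/5)·R2: [0, 0, -3]
R5 ← R5 − (19/10)·R2: [0, 0, 1/2]
R4 ← R4 − (6/5)·R3: [0, 0, 0]
R5 ← R5 + (1/5)·R3: [0, 0, 0]
3 nonzero rows, so rank(T) = 3.
T has 3 columns; by rank–nullity, nullity = 3 − 3 = 0.

0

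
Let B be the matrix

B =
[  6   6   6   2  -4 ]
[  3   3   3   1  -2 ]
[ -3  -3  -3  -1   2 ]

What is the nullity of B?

Row reduce to echelon form.
R2 ← R2 − (1/2)·R1: [0, 0, 0, 0, 0]
R3 ← R3 + (1/2)·R1: [0, 0, 0, 0, 0]
1 nonzero row, so rank(B) = 1.
B has 5 columns; by rank–nullity, nullity = 5 − 1 = 4.

4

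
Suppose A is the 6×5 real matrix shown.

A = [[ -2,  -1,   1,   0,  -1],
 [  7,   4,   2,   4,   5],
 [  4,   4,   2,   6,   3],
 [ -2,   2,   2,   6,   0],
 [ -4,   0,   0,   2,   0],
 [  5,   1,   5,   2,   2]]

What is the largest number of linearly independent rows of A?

4

Row reduce to echelon form.
R2 ← R2 + (7/2)·R1: [0, 1/2, 11/2, 4, 3/2]
R3 ← R3 + (2)·R1: [0, 2, 4, 6, 1]
R4 ← R4 − R1: [0, 3, 1, 6, 1]
R5 ← R5 − (2)·R1: [0, 2, -2, 2, 2]
R6 ← R6 + (5/2)·R1: [0, -3/2, 15/2, 2, -1/2]
R3 ← R3 − (4)·R2: [0, 0, -18, -10, -5]
R4 ← R4 − (6)·R2: [0, 0, -32, -18, -8]
R5 ← R5 − (4)·R2: [0, 0, -24, -14, -4]
R6 ← R6 + (3)·R2: [0, 0, 24, 14, 4]
R4 ← R4 − (16/9)·R3: [0, 0, 0, -2/9, 8/9]
R5 ← R5 − (4/3)·R3: [0, 0, 0, -2/3, 8/3]
R6 ← R6 + (4/3)·R3: [0, 0, 0, 2/3, -8/3]
R5 ← R5 − (3)·R4: [0, 0, 0, 0, 0]
R6 ← R6 + (3)·R4: [0, 0, 0, 0, 0]
Echelon form has 4 nonzero rows, so rank(A) = 4.
The rank gives the maximum number of linearly independent rows: 4.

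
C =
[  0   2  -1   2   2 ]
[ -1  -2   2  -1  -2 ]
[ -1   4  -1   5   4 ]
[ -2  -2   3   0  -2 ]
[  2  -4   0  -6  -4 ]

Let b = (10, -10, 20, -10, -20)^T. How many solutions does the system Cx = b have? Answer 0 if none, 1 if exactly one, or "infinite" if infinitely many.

infinite

Row reduce the augmented matrix [C | b].
Swap R1 ↔ R2
R3 ← R3 − R1: [0, 6, -3, 6, 6, 30]
R4 ← R4 − (2)·R1: [0, 2, -1, 2, 2, 10]
R5 ← R5 + (2)·R1: [0, -8, 4, -8, -8, -40]
R3 ← R3 − (3)·R2: [0, 0, 0, 0, 0, 0]
R4 ← R4 − R2: [0, 0, 0, 0, 0, 0]
R5 ← R5 + (4)·R2: [0, 0, 0, 0, 0, 0]
The echelon form has 2 nonzero rows, and every pivot lies in the first 5 columns, so rank(C) = rank([C|b]) = 2.
The system is consistent.
rank = 2 < 5 unknowns, so there are infinitely many solutions.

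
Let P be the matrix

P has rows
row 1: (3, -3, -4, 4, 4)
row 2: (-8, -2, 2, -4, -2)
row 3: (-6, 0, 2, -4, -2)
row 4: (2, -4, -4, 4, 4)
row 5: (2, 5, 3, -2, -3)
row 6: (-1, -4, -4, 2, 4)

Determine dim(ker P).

Row reduce to echelon form.
R2 ← R2 + (8/3)·R1: [0, -10, -26/3, 20/3, 26/3]
R3 ← R3 + (2)·R1: [0, -6, -6, 4, 6]
R4 ← R4 − (2/3)·R1: [0, -2, -4/3, 4/3, 4/3]
R5 ← R5 − (2/3)·R1: [0, 7, 17/3, -14/3, -17/3]
R6 ← R6 + (1/3)·R1: [0, -5, -16/3, 10/3, 16/3]
R3 ← R3 − (3/5)·R2: [0, 0, -4/5, 0, 4/5]
R4 ← R4 − (1/5)·R2: [0, 0, 2/5, 0, -2/5]
R5 ← R5 + (7/10)·R2: [0, 0, -2/5, 0, 2/5]
R6 ← R6 − (1/2)·R2: [0, 0, -1, 0, 1]
R4 ← R4 + (1/2)·R3: [0, 0, 0, 0, 0]
R5 ← R5 − (1/2)·R3: [0, 0, 0, 0, 0]
R6 ← R6 − (5/4)·R3: [0, 0, 0, 0, 0]
3 nonzero rows, so rank(P) = 3.
P has 5 columns; by rank–nullity, nullity = 5 − 3 = 2.

2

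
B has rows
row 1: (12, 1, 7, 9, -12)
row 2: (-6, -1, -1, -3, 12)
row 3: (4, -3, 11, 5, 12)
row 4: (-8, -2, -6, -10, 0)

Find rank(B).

Row reduce to echelon form.
R2 ← R2 + (1/2)·R1: [0, -1/2, 5/2, 3/2, 6]
R3 ← R3 − (1/3)·R1: [0, -10/3, 26/3, 2, 16]
R4 ← R4 + (2/3)·R1: [0, -4/3, -4/3, -4, -8]
R3 ← R3 − (20/3)·R2: [0, 0, -8, -8, -24]
R4 ← R4 − (8/3)·R2: [0, 0, -8, -8, -24]
R4 ← R4 − R3: [0, 0, 0, 0, 0]
Echelon form has 3 nonzero rows, so rank(B) = 3.

3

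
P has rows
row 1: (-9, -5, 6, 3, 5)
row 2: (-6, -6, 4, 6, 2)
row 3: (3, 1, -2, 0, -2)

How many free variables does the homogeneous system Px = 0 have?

Row reduce to echelon form.
R2 ← R2 − (2/3)·R1: [0, -8/3, 0, 4, -4/3]
R3 ← R3 + (1/3)·R1: [0, -2/3, 0, 1, -1/3]
R3 ← R3 − (1/4)·R2: [0, 0, 0, 0, 0]
2 nonzero rows, so rank(P) = 2.
P has 5 columns; by rank–nullity, nullity = 5 − 2 = 3.

3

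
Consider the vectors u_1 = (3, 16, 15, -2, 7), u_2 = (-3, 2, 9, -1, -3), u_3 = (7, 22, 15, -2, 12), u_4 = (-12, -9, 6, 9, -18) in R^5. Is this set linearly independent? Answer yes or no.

yes

Form the matrix with these vectors as rows and row reduce.
R2 ← R2 + R1: [0, 18, 24, -3, 4]
R3 ← R3 − (7/3)·R1: [0, -46/3, -20, 8/3, -13/3]
R4 ← R4 + (4)·R1: [0, 55, 66, 1, 10]
R3 ← R3 + (23/27)·R2: [0, 0, 4/9, 1/9, -25/27]
R4 ← R4 − (55/18)·R2: [0, 0, -22/3, 61/6, -20/9]
R4 ← R4 + (33/2)·R3: [0, 0, 0, 12, -35/2]
4 nonzero rows, so the 4 vectors span a space of dimension 4.
Since 4 = 4, the vectors are linearly independent.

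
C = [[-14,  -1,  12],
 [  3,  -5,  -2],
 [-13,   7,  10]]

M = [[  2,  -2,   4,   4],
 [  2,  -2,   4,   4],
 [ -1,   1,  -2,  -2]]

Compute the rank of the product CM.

First compute CM:
[[-42,  42, -84, -84],
 [ -2,   2,  -4,  -4],
 [-22,  22, -44, -44]]
Now row reduce the product.
R2 ← R2 − (1/21)·R1: [0, 0, 0, 0]
R3 ← R3 − (11/21)·R1: [0, 0, 0, 0]
1 nonzero row, so rank(CM) = 1.

1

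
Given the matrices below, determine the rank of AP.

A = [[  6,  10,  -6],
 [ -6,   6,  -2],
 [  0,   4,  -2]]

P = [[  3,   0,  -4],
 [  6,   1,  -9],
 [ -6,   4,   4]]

2

First compute AP:
[[114, -14, -138],
 [ 30,  -2, -38],
 [ 36,  -4, -44]]
Now row reduce the product.
R2 ← R2 − (5/19)·R1: [0, 32/19, -32/19]
R3 ← R3 − (6/19)·R1: [0, 8/19, -8/19]
R3 ← R3 − (1/4)·R2: [0, 0, 0]
2 nonzero rows, so rank(AP) = 2.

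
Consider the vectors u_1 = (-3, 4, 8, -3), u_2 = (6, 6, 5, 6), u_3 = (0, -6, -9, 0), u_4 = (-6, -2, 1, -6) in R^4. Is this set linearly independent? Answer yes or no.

Form the matrix with these vectors as rows and row reduce.
R2 ← R2 + (2)·R1: [0, 14, 21, 0]
R4 ← R4 − (2)·R1: [0, -10, -15, 0]
R3 ← R3 + (3/7)·R2: [0, 0, 0, 0]
R4 ← R4 + (5/7)·R2: [0, 0, 0, 0]
2 nonzero rows, so the 4 vectors span a space of dimension 2.
Since 2 < 4, the vectors are linearly dependent.

no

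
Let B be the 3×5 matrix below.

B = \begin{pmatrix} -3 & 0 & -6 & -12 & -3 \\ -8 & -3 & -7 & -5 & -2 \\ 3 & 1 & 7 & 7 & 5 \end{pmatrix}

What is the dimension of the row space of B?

Row reduce to echelon form.
R2 ← R2 − (8/3)·R1: [0, -3, 9, 27, 6]
R3 ← R3 + R1: [0, 1, 1, -5, 2]
R3 ← R3 + (1/3)·R2: [0, 0, 4, 4, 4]
Echelon form has 3 nonzero rows, so rank(B) = 3.
The row space has dimension equal to the rank: 3.

3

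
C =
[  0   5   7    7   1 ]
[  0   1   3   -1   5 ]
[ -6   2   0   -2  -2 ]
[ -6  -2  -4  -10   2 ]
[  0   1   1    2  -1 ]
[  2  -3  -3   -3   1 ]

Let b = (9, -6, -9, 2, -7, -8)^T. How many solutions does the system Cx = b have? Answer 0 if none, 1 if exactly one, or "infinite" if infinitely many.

Row reduce the augmented matrix [C | b].
Swap R1 ↔ R3
R4 ← R4 − R1: [0, -4, -4, -8, 4, 11]
R6 ← R6 + (1/3)·R1: [0, -7/3, -3, -11/3, 1/3, -11]
R3 ← R3 − (5)·R2: [0, 0, -8, 12, -24, 39]
R4 ← R4 + (4)·R2: [0, 0, 8, -12, 24, -13]
R5 ← R5 − R2: [0, 0, -2, 3, -6, -1]
R6 ← R6 + (7/3)·R2: [0, 0, 4, -6, 12, -25]
R4 ← R4 + R3: [0, 0, 0, 0, 0, 26]
R5 ← R5 − (1/4)·R3: [0, 0, 0, 0, 0, -43/4]
R6 ← R6 + (1/2)·R3: [0, 0, 0, 0, 0, -11/2]
R5 ← R5 + (43/104)·R4: [0, 0, 0, 0, 0, 0]
R6 ← R6 + (11/52)·R4: [0, 0, 0, 0, 0, 0]
The echelon form has 4 nonzero rows; the last pivot sits in the augmented column, so rank(C) = 3 but rank([C|b]) = 4.
Since the ranks differ, the system is inconsistent.
It has no solutions.

0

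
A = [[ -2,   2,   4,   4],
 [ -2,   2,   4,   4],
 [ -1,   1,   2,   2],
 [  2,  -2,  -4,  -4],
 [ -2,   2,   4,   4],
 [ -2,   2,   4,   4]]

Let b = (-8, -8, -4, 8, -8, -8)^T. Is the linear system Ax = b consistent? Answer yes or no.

yes

Row reduce the augmented matrix [A | b].
R2 ← R2 − R1: [0, 0, 0, 0, 0]
R3 ← R3 − (1/2)·R1: [0, 0, 0, 0, 0]
R4 ← R4 + R1: [0, 0, 0, 0, 0]
R5 ← R5 − R1: [0, 0, 0, 0, 0]
R6 ← R6 − R1: [0, 0, 0, 0, 0]
The echelon form has 1 nonzero rows, and every pivot lies in the first 4 columns, so rank(A) = rank([A|b]) = 1.
The system is consistent.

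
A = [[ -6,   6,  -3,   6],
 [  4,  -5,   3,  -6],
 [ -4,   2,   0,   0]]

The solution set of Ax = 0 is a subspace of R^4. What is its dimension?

Row reduce to echelon form.
R2 ← R2 + (2/3)·R1: [0, -1, 1, -2]
R3 ← R3 − (2/3)·R1: [0, -2, 2, -4]
R3 ← R3 − (2)·R2: [0, 0, 0, 0]
2 nonzero rows, so rank(A) = 2.
A has 4 columns; by rank–nullity, nullity = 4 − 2 = 2.

2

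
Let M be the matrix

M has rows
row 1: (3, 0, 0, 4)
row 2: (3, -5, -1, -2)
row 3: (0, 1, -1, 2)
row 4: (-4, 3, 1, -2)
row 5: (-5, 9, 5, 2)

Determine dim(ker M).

1

Row reduce to echelon form.
R2 ← R2 − R1: [0, -5, -1, -6]
R4 ← R4 + (4/3)·R1: [0, 3, 1, 10/3]
R5 ← R5 + (5/3)·R1: [0, 9, 5, 26/3]
R3 ← R3 + (1/5)·R2: [0, 0, -6/5, 4/5]
R4 ← R4 + (3/5)·R2: [0, 0, 2/5, -4/15]
R5 ← R5 + (9/5)·R2: [0, 0, 16/5, -32/15]
R4 ← R4 + (1/3)·R3: [0, 0, 0, 0]
R5 ← R5 + (8/3)·R3: [0, 0, 0, 0]
3 nonzero rows, so rank(M) = 3.
M has 4 columns; by rank–nullity, nullity = 4 − 3 = 1.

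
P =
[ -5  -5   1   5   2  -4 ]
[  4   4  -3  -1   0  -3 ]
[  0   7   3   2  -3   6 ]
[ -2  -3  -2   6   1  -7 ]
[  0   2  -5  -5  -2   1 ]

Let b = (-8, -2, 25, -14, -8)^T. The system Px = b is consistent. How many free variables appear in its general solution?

Row reduce the augmented matrix [P | b].
R2 ← R2 + (4/5)·R1: [0, 0, -11/5, 3, 8/5, -31/5, -42/5]
R4 ← R4 − (2/5)·R1: [0, -1, -12/5, 4, 1/5, -27/5, -54/5]
Swap R2 ↔ R3
R4 ← R4 + (1/7)·R2: [0, 0, -69/35, 30/7, -8/35, -159/35, -253/35]
R5 ← R5 − (2/7)·R2: [0, 0, -41/7, -39/7, -8/7, -5/7, -106/7]
R4 ← R4 − (69/77)·R3: [0, 0, 0, 123/77, -128/77, 78/77, 23/77]
R5 ← R5 − (205/77)·R3: [0, 0, 0, -1044/77, -416/77, 1216/77, 556/77]
R5 ← R5 + (348/41)·R4: [0, 0, 0, 0, -800/41, 1000/41, 400/41]
The echelon form has 5 nonzero rows, and every pivot lies in the first 6 columns, so rank(P) = rank([P|b]) = 5.
The system is consistent.
Free variables = (unknowns) − (rank) = 6 − 5 = 1.

1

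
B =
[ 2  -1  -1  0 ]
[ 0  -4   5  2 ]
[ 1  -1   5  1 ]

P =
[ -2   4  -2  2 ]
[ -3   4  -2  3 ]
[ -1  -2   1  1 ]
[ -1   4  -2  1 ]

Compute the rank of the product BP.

First compute BP:
[[  0,   6,  -3,   0],
 [  5, -18,   9,  -5],
 [ -5,  -6,   3,   5]]
Now row reduce the product.
Swap R1 ↔ R2
R3 ← R3 + R1: [0, -24, 12, 0]
R3 ← R3 + (4)·R2: [0, 0, 0, 0]
2 nonzero rows, so rank(BP) = 2.

2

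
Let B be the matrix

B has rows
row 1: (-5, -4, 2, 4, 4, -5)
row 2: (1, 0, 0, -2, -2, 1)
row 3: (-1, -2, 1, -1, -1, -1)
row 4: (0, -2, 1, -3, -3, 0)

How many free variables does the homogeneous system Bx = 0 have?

Row reduce to echelon form.
R2 ← R2 + (1/5)·R1: [0, -4/5, 2/5, -6/5, -6/5, 0]
R3 ← R3 − (1/5)·R1: [0, -6/5, 3/5, -9/5, -9/5, 0]
R3 ← R3 − (3/2)·R2: [0, 0, 0, 0, 0, 0]
R4 ← R4 − (5/2)·R2: [0, 0, 0, 0, 0, 0]
2 nonzero rows, so rank(B) = 2.
B has 6 columns; by rank–nullity, nullity = 6 − 2 = 4.

4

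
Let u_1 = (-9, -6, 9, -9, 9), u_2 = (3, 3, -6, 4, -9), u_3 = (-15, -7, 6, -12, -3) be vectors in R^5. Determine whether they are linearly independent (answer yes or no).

Form the matrix with these vectors as rows and row reduce.
R2 ← R2 + (1/3)·R1: [0, 1, -3, 1, -6]
R3 ← R3 − (5/3)·R1: [0, 3, -9, 3, -18]
R3 ← R3 − (3)·R2: [0, 0, 0, 0, 0]
2 nonzero rows, so the 3 vectors span a space of dimension 2.
Since 2 < 3, the vectors are linearly dependent.

no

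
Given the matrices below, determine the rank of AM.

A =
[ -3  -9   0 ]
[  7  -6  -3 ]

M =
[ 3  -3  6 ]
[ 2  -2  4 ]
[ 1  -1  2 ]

1

First compute AM:
[[-27,  27, -54],
 [  6,  -6,  12]]
Now row reduce the product.
R2 ← R2 + (2/9)·R1: [0, 0, 0]
1 nonzero row, so rank(AM) = 1.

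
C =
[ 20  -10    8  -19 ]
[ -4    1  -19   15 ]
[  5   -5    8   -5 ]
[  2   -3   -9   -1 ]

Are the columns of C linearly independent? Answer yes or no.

yes

Row reduce C to echelon form.
R2 ← R2 + (1/5)·R1: [0, -1, -87/5, 56/5]
R3 ← R3 − (1/4)·R1: [0, -5/2, 6, -1/4]
R4 ← R4 − (1/10)·R1: [0, -2, -49/5, 9/10]
R3 ← R3 − (5/2)·R2: [0, 0, 99/2, -113/4]
R4 ← R4 − (2)·R2: [0, 0, 25, -43/2]
R4 ← R4 − (50/99)·R3: [0, 0, 0, -716/99]
4 pivots among 4 columns.
Every column is a pivot column, so the columns are linearly independent.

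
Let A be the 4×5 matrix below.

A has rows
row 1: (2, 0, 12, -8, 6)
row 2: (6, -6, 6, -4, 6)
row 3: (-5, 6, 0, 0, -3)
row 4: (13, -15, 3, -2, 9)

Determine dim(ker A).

Row reduce to echelon form.
R2 ← R2 − (3)·R1: [0, -6, -30, 20, -12]
R3 ← R3 + (5/2)·R1: [0, 6, 30, -20, 12]
R4 ← R4 − (13/2)·R1: [0, -15, -75, 50, -30]
R3 ← R3 + R2: [0, 0, 0, 0, 0]
R4 ← R4 − (5/2)·R2: [0, 0, 0, 0, 0]
2 nonzero rows, so rank(A) = 2.
A has 5 columns; by rank–nullity, nullity = 5 − 2 = 3.

3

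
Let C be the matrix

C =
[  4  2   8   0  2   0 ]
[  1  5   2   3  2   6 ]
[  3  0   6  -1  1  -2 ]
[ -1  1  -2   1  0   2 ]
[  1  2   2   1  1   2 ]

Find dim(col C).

Row reduce to echelon form.
R2 ← R2 − (1/4)·R1: [0, 9/2, 0, 3, 3/2, 6]
R3 ← R3 − (3/4)·R1: [0, -3/2, 0, -1, -1/2, -2]
R4 ← R4 + (1/4)·R1: [0, 3/2, 0, 1, 1/2, 2]
R5 ← R5 − (1/4)·R1: [0, 3/2, 0, 1, 1/2, 2]
R3 ← R3 + (1/3)·R2: [0, 0, 0, 0, 0, 0]
R4 ← R4 − (1/3)·R2: [0, 0, 0, 0, 0, 0]
R5 ← R5 − (1/3)·R2: [0, 0, 0, 0, 0, 0]
Echelon form has 2 nonzero rows, so rank(C) = 2.
The column space has dimension equal to the rank: 2.

2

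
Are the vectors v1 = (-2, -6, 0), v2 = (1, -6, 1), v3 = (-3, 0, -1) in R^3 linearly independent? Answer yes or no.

Form the matrix with these vectors as rows and row reduce.
R2 ← R2 + (1/2)·R1: [0, -9, 1]
R3 ← R3 − (3/2)·R1: [0, 9, -1]
R3 ← R3 + R2: [0, 0, 0]
2 nonzero rows, so the 3 vectors span a space of dimension 2.
Since 2 < 3, the vectors are linearly dependent.

no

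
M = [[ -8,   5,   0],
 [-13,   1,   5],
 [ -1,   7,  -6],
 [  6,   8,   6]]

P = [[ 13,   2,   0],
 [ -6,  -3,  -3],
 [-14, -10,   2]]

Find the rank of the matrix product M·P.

3

First compute MP:
[[-134, -31, -15],
 [-245, -79,   7],
 [ 29,  37, -33],
 [-54, -72, -12]]
Now row reduce the product.
R2 ← R2 − (245/134)·R1: [0, -2991/134, 4613/134]
R3 ← R3 + (29/134)·R1: [0, 4059/134, -4857/134]
R4 ← R4 − (27/67)·R1: [0, -3987/67, -399/67]
R3 ← R3 + (1353/997)·R2: [0, 0, 10440/997]
R4 ← R4 − (2658/997)·R2: [0, 0, -97440/997]
R4 ← R4 + (28/3)·R3: [0, 0, 0]
3 nonzero rows, so rank(MP) = 3.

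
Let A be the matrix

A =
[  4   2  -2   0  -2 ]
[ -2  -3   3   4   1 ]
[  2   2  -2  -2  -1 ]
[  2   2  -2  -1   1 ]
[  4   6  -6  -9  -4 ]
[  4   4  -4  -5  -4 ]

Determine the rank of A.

3

Row reduce to echelon form.
R2 ← R2 + (1/2)·R1: [0, -2, 2, 4, 0]
R3 ← R3 − (1/2)·R1: [0, 1, -1, -2, 0]
R4 ← R4 − (1/2)·R1: [0, 1, -1, -1, 2]
R5 ← R5 − R1: [0, 4, -4, -9, -2]
R6 ← R6 − R1: [0, 2, -2, -5, -2]
R3 ← R3 + (1/2)·R2: [0, 0, 0, 0, 0]
R4 ← R4 + (1/2)·R2: [0, 0, 0, 1, 2]
R5 ← R5 + (2)·R2: [0, 0, 0, -1, -2]
R6 ← R6 + R2: [0, 0, 0, -1, -2]
Swap R3 ↔ R4
R5 ← R5 + R3: [0, 0, 0, 0, 0]
R6 ← R6 + R3: [0, 0, 0, 0, 0]
Echelon form has 3 nonzero rows, so rank(A) = 3.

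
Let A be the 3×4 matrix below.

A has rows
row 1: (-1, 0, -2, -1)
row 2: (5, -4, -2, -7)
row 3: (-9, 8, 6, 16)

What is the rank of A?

3

Row reduce to echelon form.
R2 ← R2 + (5)·R1: [0, -4, -12, -12]
R3 ← R3 − (9)·R1: [0, 8, 24, 25]
R3 ← R3 + (2)·R2: [0, 0, 0, 1]
Echelon form has 3 nonzero rows, so rank(A) = 3.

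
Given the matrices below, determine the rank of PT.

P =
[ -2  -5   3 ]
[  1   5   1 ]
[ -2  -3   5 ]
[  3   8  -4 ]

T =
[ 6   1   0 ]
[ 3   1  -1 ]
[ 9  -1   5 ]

2

First compute PT:
[[  0, -10,  20],
 [ 30,   5,   0],
 [ 24, -10,  28],
 [  6,  15, -28]]
Now row reduce the product.
Swap R1 ↔ R2
R3 ← R3 − (4/5)·R1: [0, -14, 28]
R4 ← R4 − (1/5)·R1: [0, 14, -28]
R3 ← R3 − (7/5)·R2: [0, 0, 0]
R4 ← R4 + (7/5)·R2: [0, 0, 0]
2 nonzero rows, so rank(PT) = 2.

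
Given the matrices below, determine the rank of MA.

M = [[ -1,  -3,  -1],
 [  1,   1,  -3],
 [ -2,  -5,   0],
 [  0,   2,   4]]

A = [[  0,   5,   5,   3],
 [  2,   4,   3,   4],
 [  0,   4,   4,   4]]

First compute MA:
[[ -6, -21, -18, -19],
 [  2,  -3,  -4,  -5],
 [-10, -30, -25, -26],
 [  4,  24,  22,  24]]
Now row reduce the product.
R2 ← R2 + (1/3)·R1: [0, -10, -10, -34/3]
R3 ← R3 − (5/3)·R1: [0, 5, 5, 17/3]
R4 ← R4 + (2/3)·R1: [0, 10, 10, 34/3]
R3 ← R3 + (1/2)·R2: [0, 0, 0, 0]
R4 ← R4 + R2: [0, 0, 0, 0]
2 nonzero rows, so rank(MA) = 2.

2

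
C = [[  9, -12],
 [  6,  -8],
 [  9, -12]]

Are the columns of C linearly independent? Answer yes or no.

Row reduce C to echelon form.
R2 ← R2 − (2/3)·R1: [0, 0]
R3 ← R3 − R1: [0, 0]
1 pivot among 2 columns.
Only 1 < 2 pivot columns, so the columns are linearly dependent.

no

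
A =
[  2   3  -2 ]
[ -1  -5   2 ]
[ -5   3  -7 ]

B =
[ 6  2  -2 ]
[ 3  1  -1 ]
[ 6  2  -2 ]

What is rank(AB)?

First compute AB:
[[  9,   3,  -3],
 [ -9,  -3,   3],
 [-63, -21,  21]]
Now row reduce the product.
R2 ← R2 + R1: [0, 0, 0]
R3 ← R3 + (7)·R1: [0, 0, 0]
1 nonzero row, so rank(AB) = 1.

1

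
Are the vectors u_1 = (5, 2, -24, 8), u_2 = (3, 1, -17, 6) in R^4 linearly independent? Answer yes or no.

Form the matrix with these vectors as rows and row reduce.
R2 ← R2 − (3/5)·R1: [0, -1/5, -13/5, 6/5]
2 nonzero rows, so the 2 vectors span a space of dimension 2.
Since 2 = 2, the vectors are linearly independent.

yes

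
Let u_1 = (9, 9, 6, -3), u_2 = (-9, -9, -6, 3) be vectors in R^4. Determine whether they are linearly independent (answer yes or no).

Form the matrix with these vectors as rows and row reduce.
R2 ← R2 + R1: [0, 0, 0, 0]
1 nonzero row, so the 2 vectors span a space of dimension 1.
Since 1 < 2, the vectors are linearly dependent.

no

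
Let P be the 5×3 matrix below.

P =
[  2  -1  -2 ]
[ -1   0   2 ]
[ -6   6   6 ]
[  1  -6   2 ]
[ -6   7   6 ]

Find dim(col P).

3

Row reduce to echelon form.
R2 ← R2 + (1/2)·R1: [0, -1/2, 1]
R3 ← R3 + (3)·R1: [0, 3, 0]
R4 ← R4 − (1/2)·R1: [0, -11/2, 3]
R5 ← R5 + (3)·R1: [0, 4, 0]
R3 ← R3 + (6)·R2: [0, 0, 6]
R4 ← R4 − (11)·R2: [0, 0, -8]
R5 ← R5 + (8)·R2: [0, 0, 8]
R4 ← R4 + (4/3)·R3: [0, 0, 0]
R5 ← R5 − (4/3)·R3: [0, 0, 0]
Echelon form has 3 nonzero rows, so rank(P) = 3.
The column space has dimension equal to the rank: 3.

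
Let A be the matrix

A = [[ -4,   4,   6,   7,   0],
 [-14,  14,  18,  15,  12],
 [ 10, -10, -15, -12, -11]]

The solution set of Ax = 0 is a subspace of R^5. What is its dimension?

2

Row reduce to echelon form.
R2 ← R2 − (7/2)·R1: [0, 0, -3, -19/2, 12]
R3 ← R3 + (5/2)·R1: [0, 0, 0, 11/2, -11]
3 nonzero rows, so rank(A) = 3.
A has 5 columns; by rank–nullity, nullity = 5 − 3 = 2.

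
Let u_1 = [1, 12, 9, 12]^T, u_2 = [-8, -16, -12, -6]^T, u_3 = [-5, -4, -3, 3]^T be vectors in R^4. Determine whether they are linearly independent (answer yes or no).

Form the matrix with these vectors as rows and row reduce.
R2 ← R2 + (8)·R1: [0, 80, 60, 90]
R3 ← R3 + (5)·R1: [0, 56, 42, 63]
R3 ← R3 − (7/10)·R2: [0, 0, 0, 0]
2 nonzero rows, so the 3 vectors span a space of dimension 2.
Since 2 < 3, the vectors are linearly dependent.

no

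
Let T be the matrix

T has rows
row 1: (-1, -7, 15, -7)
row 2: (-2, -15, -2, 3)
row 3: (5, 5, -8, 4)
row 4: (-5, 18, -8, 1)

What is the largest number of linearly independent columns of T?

4

Row reduce to echelon form.
R2 ← R2 − (2)·R1: [0, -1, -32, 17]
R3 ← R3 + (5)·R1: [0, -30, 67, -31]
R4 ← R4 − (5)·R1: [0, 53, -83, 36]
R3 ← R3 − (30)·R2: [0, 0, 1027, -541]
R4 ← R4 + (53)·R2: [0, 0, -1779, 937]
R4 ← R4 + (1779/1027)·R3: [0, 0, 0, -140/1027]
Echelon form has 4 nonzero rows, so rank(T) = 4.
The rank gives the maximum number of linearly independent columns: 4.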